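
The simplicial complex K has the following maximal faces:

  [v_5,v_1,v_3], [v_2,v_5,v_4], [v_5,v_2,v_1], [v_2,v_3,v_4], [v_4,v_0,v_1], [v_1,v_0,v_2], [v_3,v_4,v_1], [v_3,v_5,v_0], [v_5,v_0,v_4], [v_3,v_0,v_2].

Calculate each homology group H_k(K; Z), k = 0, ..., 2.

Fix the vertex order v_0 < v_1 < v_2 < v_3 < v_4 < v_5 and write every simplex with vertices in increasing order. Then dim K = 2 and the simplices of K are:

  0-simplices (6): [v_0], [v_1], [v_2], [v_3], [v_4], [v_5]
  1-simplices (15): (15 of them)
  2-simplices (10): [v_0,v_1,v_2], [v_0,v_1,v_4], [v_0,v_2,v_3], [v_0,v_3,v_5], [v_0,v_4,v_5], [v_1,v_2,v_5], [v_1,v_3,v_4], [v_1,v_3,v_5], [v_2,v_3,v_4], [v_2,v_4,v_5]

so the chain groups are C_0 ≅ Z^6, C_1 ≅ Z^15, C_2 ≅ Z^10.

∂_1: C_1 → C_0 maps an edge to its endpoints' difference, ∂[p,q] = q − p. For instance
  ∂[v_2,v_5] = [v_5] − [v_2].
The 6×15 boundary matrix has rank 5 and Smith normal form diag(1,1,1,1,1).

∂_2: C_2 → C_1 maps a triangle to the signed sum of its edges. For instance
  ∂[v_2,v_3,v_4] = [v_3,v_4] − [v_2,v_4] + [v_2,v_3],
  ∂[v_1,v_3,v_4] = [v_3,v_4] − [v_1,v_4] + [v_1,v_3].
This gives a 15×10 integer matrix of rank 10; reducing to Smith normal form yields diagonal entries (1,1,1,1,1,1,1,1,1,2).

Computing H_k = (kernel of ∂_k) / (image of ∂_{k+1}):

  H_0: rank C_0 − rank ∂_1 = 6 − 5 = 1, and the invariant factors of ∂_1 are all 1, so H_0 ≅ Z.
  H_1: rank ker ∂_1 − rank ∂_2 = (15 − 5) − 10 = 0, and ∂_2 has invariant factor 2 > 1, so H_1 ≅ Z/2.
  H_2: rank ker ∂_2 − rank ∂_3 = (10 − 10) − 0 = 0, and there is no ∂_3, so H_2 ≅ 0.

H_0 = Z,  H_1 = Z/2,  H_2 = 0.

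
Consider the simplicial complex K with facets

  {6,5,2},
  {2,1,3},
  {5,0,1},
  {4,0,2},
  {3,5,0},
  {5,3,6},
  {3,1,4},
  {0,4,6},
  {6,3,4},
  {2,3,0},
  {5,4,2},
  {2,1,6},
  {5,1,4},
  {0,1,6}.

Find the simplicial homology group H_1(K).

H_1 = Z^2.

K has 7 vertices, 21 edges, 14 triangles.
rank ∂_1 = 6, rank ∂_2 = 13 ⇒ b_1 = 21 − 6 − 13 = 2; all invariant factors of ∂_2 are 1 so no torsion. So H_1 = Z^2.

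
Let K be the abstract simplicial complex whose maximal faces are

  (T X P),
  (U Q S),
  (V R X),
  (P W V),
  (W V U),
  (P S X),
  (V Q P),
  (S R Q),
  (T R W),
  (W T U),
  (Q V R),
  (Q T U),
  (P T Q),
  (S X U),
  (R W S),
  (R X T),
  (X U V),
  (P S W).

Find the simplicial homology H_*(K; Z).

H_0 ≅ Z,  H_1 ≅ Z^2,  H_2 ≅ Z.

Fix the vertex order P < Q < R < S < T < U < V < W < X and write every simplex with vertices in increasing order. Then dim K = 2 and the simplices of K are:

  0-simplices (9): P, Q, R, S, T, U, V, W, X
  1-simplices (27): PQ, PS, PT, PV, PW, PX, QR, QS, QT, QU, QV, RS, RT, RV, RW, RX, SU, SW, SX, TU, TW, TX, UV, UW, UX, VW, VX
  2-simplices (18): PQT, PQV, PSW, PSX, PTX, PVW, QRS, QRV, QSU, QTU, RSW, RTW, RTX, RVX, SUX, TUW, UVW, UVX

Hence C_0 ≅ Z^9, C_1 ≅ Z^27, C_2 ≅ Z^18.

∂_1: C_1 → C_0 is given by ∂[p,q] = [q] − [p].
The 9×27 boundary matrix has rank 8 and Smith normal form diag(1,1,1,1,1,1,1,1).

∂_2: C_2 → C_1 maps a triangle to the signed sum of its edges. For instance
  ∂PQV = QV − PV + PQ,
  ∂PQT = QT − PT + PQ.
The resulting 27×18 matrix has rank 17, and its Smith normal form has invariant factors (1,1,1,1,1,1,1,1,1,1,1,1,1,1,1,1,1).

From H_k ≅ ker(∂_k) / im(∂_{k+1}) we obtain:

  H_0: rank C_0 − rank ∂_1 = 9 − 8 = 1, and the invariant factors of ∂_1 are all 1, so H_0 ≅ Z.
  H_1: rank ker ∂_1 − rank ∂_2 = (27 − 8) − 17 = 2, and the invariant factors of ∂_2 are all 1, so H_1 ≅ Z^2.
  H_2: rank ker ∂_2 − rank ∂_3 = (18 − 17) − 0 = 1, and there is no ∂_3, so H_2 ≅ Z.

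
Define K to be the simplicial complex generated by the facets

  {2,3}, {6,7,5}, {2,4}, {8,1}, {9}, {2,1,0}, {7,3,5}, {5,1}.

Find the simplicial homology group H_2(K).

H_2 = 0.

We work with the vertex ordering 0 < 1 < 2 < 3 < 4 < 5 < 6 < 7 < 8 < 9. The simplices of K, each written with vertices in increasing order, are:

  0-simplices (10): [0], [1], [2], [3], [4], [5], [6], [7], [8], [9]
  1-simplices (12): [0,1], [0,2], [1,2], [1,5], [1,8], [2,3], [2,4], [3,5], [3,7], [5,6], [5,7], [6,7]
  2-simplices (3): [0,1,2], [3,5,7], [5,6,7]

giving chain groups C_0 ≅ Z^10, C_1 ≅ Z^12, C_2 ≅ Z^3.

The boundary map ∂_1: C_1 → C_0 is given by ∂[p,q] = [q] − [p]. For instance
  ∂[0,1] = [1] − [0].
As a 10×12 matrix over Z this has rank 8, with invariant factors (1,1,1,1,1,1,1,1).

The boundary map ∂_2: C_2 → C_1 sends each 2-simplex [p,q,r] to [q,r] − [p,r] + [p,q]. For instance
  ∂[0,1,2] = [1,2] − [0,2] + [0,1],
  ∂[5,6,7] = [6,7] − [5,7] + [5,6].
The 12×3 boundary matrix has rank 3 and Smith normal form diag(1,1,1).

Now H_k = ker ∂_k / im ∂_{k+1}, so:

  H_2: rank ker ∂_2 − rank ∂_3 = (3 − 3) − 0 = 0, and there is no ∂_3, so H_2 ≅ 0.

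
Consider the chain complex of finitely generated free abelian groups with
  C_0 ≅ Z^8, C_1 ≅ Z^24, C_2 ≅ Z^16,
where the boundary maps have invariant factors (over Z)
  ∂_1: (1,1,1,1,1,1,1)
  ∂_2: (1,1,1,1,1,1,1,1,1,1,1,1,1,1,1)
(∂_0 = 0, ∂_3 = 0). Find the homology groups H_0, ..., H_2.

H_0 = Z,  H_1 = Z^2,  H_2 = Z.

H_0: b_0 = 8 − 0 − 7 = 1; torsion from ∂_1 factors > 1: none. So H_0 = Z.
H_1: b_1 = 24 − 7 − 15 = 2; torsion from ∂_2 factors > 1: none. So H_1 = Z^2.
H_2: b_2 = 16 − 15 − 0 = 1; torsion from ∂_3 factors > 1: none. So H_2 = Z.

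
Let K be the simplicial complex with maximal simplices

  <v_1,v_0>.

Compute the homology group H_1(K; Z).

H_1 ≅ 0.

Order the vertices as v_0 < v_1. Listing each simplex with vertices in this order, K has dimension 1 with simplices:

  0-simplices (2): [v_0], [v_1]
  1-simplices (1): [v_0,v_1]

Hence C_0 ≅ Z^2, C_1 ≅ Z^1.

∂_1: C_1 → C_0 sends each edge [p,q] (with p < q) to q − p. For instance
  ∂[v_0,v_1] = [v_1] − [v_0].
This gives a 2×1 integer matrix of rank 1; reducing to Smith normal form yields diagonal entries (1).

Reading off H_k = ker ∂_k / im ∂_{k+1}:

  H_1: rank ker ∂_1 − rank ∂_2 = (1 − 1) − 0 = 0, and there is no ∂_2, so H_1 ≅ 0.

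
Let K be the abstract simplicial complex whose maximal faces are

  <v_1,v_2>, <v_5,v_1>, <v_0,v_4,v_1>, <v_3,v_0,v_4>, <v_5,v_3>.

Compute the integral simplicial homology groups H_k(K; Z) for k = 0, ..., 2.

We work with the vertex ordering v_0 < v_1 < v_2 < v_3 < v_4 < v_5. The simplices of K, each written with vertices in increasing order, are:

  0-simplices (6): [v_0], [v_1], [v_2], [v_3], [v_4], [v_5]
  1-simplices (8): [v_0,v_1], [v_0,v_3], [v_0,v_4], [v_1,v_2], [v_1,v_4], [v_1,v_5], [v_3,v_4], [v_3,v_5]
  2-simplices (2): [v_0,v_1,v_4], [v_0,v_3,v_4]

so the chain groups are C_0 ≅ Z^6, C_1 ≅ Z^8, C_2 ≅ Z^2.

∂_1: C_1 → C_0 sends each edge [p,q] (with p < q) to q − p. For instance
  ∂[v_3,v_4] = [v_4] − [v_3].
This gives a 6×8 integer matrix of rank 5; reducing to Smith normal form yields diagonal entries (1,1,1,1,1).

The boundary map ∂_2: C_2 → C_1 maps a triangle to the signed sum of its edges. For instance
  ∂[v_0,v_1,v_4] = [v_1,v_4] − [v_0,v_4] + [v_0,v_1],
  ∂[v_0,v_3,v_4] = [v_3,v_4] − [v_0,v_4] + [v_0,v_3].
This gives a 8×2 integer matrix of rank 2; reducing to Smith normal form yields diagonal entries (1,1).

From H_k ≅ ker(∂_k) / im(∂_{k+1}) we obtain:

  H_0: rank C_0 − rank ∂_1 = 6 − 5 = 1, and the invariant factors of ∂_1 are all 1, so H_0 ≅ Z.
  H_1: rank ker ∂_1 − rank ∂_2 = (8 − 5) − 2 = 1, and the invariant factors of ∂_2 are all 1, so H_1 ≅ Z.
  H_2: rank ker ∂_2 − rank ∂_3 = (2 − 2) − 0 = 0, and there is no ∂_3, so H_2 ≅ 0.

As a check, the Euler characteristic is 6 − 8 + 2 = 0, which agrees with 1 − 1 + 0 = 0.

H_0 = Z,  H_1 = Z,  H_2 = 0.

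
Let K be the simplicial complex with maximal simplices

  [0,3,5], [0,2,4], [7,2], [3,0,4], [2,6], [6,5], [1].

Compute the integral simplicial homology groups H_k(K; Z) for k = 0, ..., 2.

Fix the vertex order 0 < 1 < 2 < 3 < 4 < 5 < 6 < 7 and write every simplex with vertices in increasing order. Then dim K = 2 and the simplices of K are:

  0-simplices (8): [0], [1], [2], [3], [4], [5], [6], [7]
  1-simplices (10): [0,2], [0,3], [0,4], [0,5], [2,4], [2,6], [2,7], [3,4], [3,5], [5,6]
  2-simplices (3): [0,2,4], [0,3,4], [0,3,5]

so the chain groups are C_0 ≅ Z^8, C_1 ≅ Z^10, C_2 ≅ Z^3.

Boundary ∂_1: C_1 → C_0 sends each edge [p,q] (with p < q) to q − p.
This gives a 8×10 integer matrix of rank 6; reducing to Smith normal form yields diagonal entries (1,1,1,1,1,1).

∂_2: C_2 → C_1 maps a triangle to the signed sum of its edges. For instance
  ∂[0,3,4] = [3,4] − [0,4] + [0,3],
  ∂[0,2,4] = [2,4] − [0,4] + [0,2].
As a 10×3 matrix over Z this has rank 3, with invariant factors (1,1,1).

From H_k ≅ ker(∂_k) / im(∂_{k+1}) we obtain:

  H_0: rank C_0 − rank ∂_1 = 8 − 6 = 2, and the invariant factors of ∂_1 are all 1, so H_0 ≅ Z^2.
  H_1: rank ker ∂_1 − rank ∂_2 = (10 − 6) − 3 = 1, and the invariant factors of ∂_2 are all 1, so H_1 ≅ Z.
  H_2: rank ker ∂_2 − rank ∂_3 = (3 − 3) − 0 = 0, and there is no ∂_3, so H_2 ≅ 0.

H_0 ≅ Z^2,  H_1 ≅ Z,  H_2 = 0.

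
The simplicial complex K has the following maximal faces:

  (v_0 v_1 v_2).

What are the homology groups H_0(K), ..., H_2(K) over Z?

H_0 ≅ Z,  H_1 = 0,  H_2 = 0.

Take the total order v_0 < v_1 < v_2 on the vertex set. Then K (dimension 2) consists of the simplices:

  0-simplices (3): [v_0], [v_1], [v_2]
  1-simplices (3): [v_0,v_1], [v_0,v_2], [v_1,v_2]
  2-simplices (1): [v_0,v_1,v_2]

giving chain groups C_0 ≅ Z^3, C_1 ≅ Z^3, C_2 ≅ Z^1.

The boundary map ∂_1: C_1 → C_0 maps an edge to its endpoints' difference, ∂[p,q] = q − p.
The resulting 3×3 matrix has rank 2, and its Smith normal form has invariant factors (1,1).

The boundary map ∂_2: C_2 → C_1 acts by ∂[p,q,r] = [q,r] − [p,r] + [p,q]. For instance
  ∂[v_0,v_1,v_2] = [v_1,v_2] − [v_0,v_2] + [v_0,v_1].
The resulting 3×1 matrix has rank 1, and its Smith normal form has invariant factors (1).

Computing H_k = (kernel of ∂_k) / (image of ∂_{k+1}):

  H_0: rank C_0 − rank ∂_1 = 3 − 2 = 1, and the invariant factors of ∂_1 are all 1, so H_0 ≅ Z.
  H_1: rank ker ∂_1 − rank ∂_2 = (3 − 2) − 1 = 0, and the invariant factors of ∂_2 are all 1, so H_1 ≅ 0.
  H_2: rank ker ∂_2 − rank ∂_3 = (1 − 1) − 0 = 0, and there is no ∂_3, so H_2 ≅ 0.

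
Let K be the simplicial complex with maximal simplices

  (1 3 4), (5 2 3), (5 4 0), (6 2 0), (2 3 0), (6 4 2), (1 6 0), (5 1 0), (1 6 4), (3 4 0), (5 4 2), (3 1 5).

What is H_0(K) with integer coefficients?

H_0 = Z.

We work with the vertex ordering 0 < 1 < 2 < 3 < 4 < 5 < 6. The simplices of K, each written with vertices in increasing order, are:

  0-simplices (7): [0], [1], [2], [3], [4], [5], [6]
  1-simplices (18): [0,1], [0,2], [0,3], [0,4], [0,5], [0,6], [1,3], [1,4], [1,5], [1,6], [2,3], [2,4], [2,5], [2,6], [3,4], [3,5], [4,5], [4,6]
  2-simplices (12): [0,1,5], [0,1,6], [0,2,3], [0,2,6], [0,3,4], [0,4,5], [1,3,4], [1,3,5], [1,4,6], [2,3,5], [2,4,5], [2,4,6]

so the chain groups are C_0 ≅ Z^7, C_1 ≅ Z^18, C_2 ≅ Z^12.

∂_1: C_1 → C_0 is given by ∂[p,q] = [q] − [p]. For instance
  ∂[0,5] = [5] − [0].
This gives a 7×18 integer matrix of rank 6; reducing to Smith normal form yields diagonal entries (1,1,1,1,1,1).

Boundary ∂_2: C_2 → C_1 acts by ∂[p,q,r] = [q,r] − [p,r] + [p,q]. For instance
  ∂[1,4,6] = [4,6] − [1,6] + [1,4],
  ∂[1,3,4] = [3,4] − [1,4] + [1,3].
As a 18×12 matrix over Z this has rank 12, with invariant factors (1,1,1,1,1,1,1,1,1,1,1,2).

Now H_k = ker ∂_k / im ∂_{k+1}, so:

  H_0: rank C_0 − rank ∂_1 = 7 − 6 = 1, and the invariant factors of ∂_1 are all 1, so H_0 = Z.

(K is a triangulation of the real projective plane RP^2.)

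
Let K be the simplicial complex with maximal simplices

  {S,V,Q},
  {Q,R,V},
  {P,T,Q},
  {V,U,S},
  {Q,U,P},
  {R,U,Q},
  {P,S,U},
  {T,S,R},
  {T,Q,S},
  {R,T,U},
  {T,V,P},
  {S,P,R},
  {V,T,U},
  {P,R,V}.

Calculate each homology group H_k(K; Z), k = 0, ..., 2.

Order the vertices as P < Q < R < S < T < U < V. Listing each simplex with vertices in this order, K has dimension 2 with simplices:

  0-simplices (7): P, Q, R, S, T, U, V
  1-simplices (21): PQ, PR, PS, PT, PU, PV, QR, QS, QT, QU, QV, RS, RT, RU, RV, ST, SU, SV, TU, TV, UV
  2-simplices (14): PQT, PQU, PRS, PRV, PSU, PTV, QRU, QRV, QST, QSV, RST, RTU, SUV, TUV

Hence C_0 ≅ Z^7, C_1 ≅ Z^21, C_2 ≅ Z^14.

The boundary map ∂_1: C_1 → C_0 sends each edge [p,q] (with p < q) to q − p. For instance
  ∂TU = U − T.
This gives a 7×21 integer matrix of rank 6; reducing to Smith normal form yields diagonal entries (1,1,1,1,1,1).

∂_2: C_2 → C_1 maps a triangle to the signed sum of its edges. For instance
  ∂QST = ST − QT + QS,
  ∂PRS = RS − PS + PR.
The resulting 21×14 matrix has rank 13, and its Smith normal form has invariant factors (1,1,1,1,1,1,1,1,1,1,1,1,1).

Computing H_k = (kernel of ∂_k) / (image of ∂_{k+1}):

  H_0: rank C_0 − rank ∂_1 = 7 − 6 = 1, and the invariant factors of ∂_1 are all 1, so H_0 ≅ Z.
  H_1: rank ker ∂_1 − rank ∂_2 = (21 − 6) − 13 = 2, and the invariant factors of ∂_2 are all 1, so H_1 ≅ Z^2.
  H_2: rank ker ∂_2 − rank ∂_3 = (14 − 13) − 0 = 1, and there is no ∂_3, so H_2 ≅ Z.

H_0 = Z,  H_1 = Z^2,  H_2 = Z.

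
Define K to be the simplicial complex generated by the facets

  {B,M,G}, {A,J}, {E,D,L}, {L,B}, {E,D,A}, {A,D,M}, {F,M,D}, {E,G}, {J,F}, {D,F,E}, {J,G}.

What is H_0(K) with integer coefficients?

K has 9 vertices, 18 edges, 6 triangles.
rank ∂_0 = 0, rank ∂_1 = 8 ⇒ b_0 = 9 − 0 − 8 = 1; all invariant factors of ∂_1 are 1 so no torsion. So H_0 = Z.

H_0 = Z.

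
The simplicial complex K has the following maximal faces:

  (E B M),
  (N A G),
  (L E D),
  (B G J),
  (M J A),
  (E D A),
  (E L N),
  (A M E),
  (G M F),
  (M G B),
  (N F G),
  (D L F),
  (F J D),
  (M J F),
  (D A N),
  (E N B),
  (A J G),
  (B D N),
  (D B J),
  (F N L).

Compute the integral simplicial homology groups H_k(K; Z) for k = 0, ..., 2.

H_0 = Z,  H_1 = Z ⊕ Z/2,  H_2 = 0.

Fix the vertex order A < B < D < E < F < G < J < L < M < N and write every simplex with vertices in increasing order. Then dim K = 2 and the simplices of K are:

  0-simplices (10): A, B, D, E, F, G, J, L, M, N
  1-simplices (30): AD, AE, AG, AJ, AM, AN, BD, BE, BG, BJ, BM, BN, DE, DF, DJ, DL, DN, EL, EM, EN, FG, FJ, FL, FM, FN, GJ, GM, GN, JM, LN
  2-simplices (20): ADE, ADN, AEM, AGJ, AGN, AJM, BDJ, BDN, BEM, BEN, BGJ, BGM, DEL, DFJ, DFL, ELN, FGM, FGN, FJM, FLN

Hence C_0 ≅ Z^10, C_1 ≅ Z^30, C_2 ≅ Z^20.

The boundary map ∂_1: C_1 → C_0 sends each edge [p,q] (with p < q) to q − p.
The resulting 10×30 matrix has rank 9, and its Smith normal form has invariant factors (1,1,1,1,1,1,1,1,1).

The boundary map ∂_2: C_2 → C_1 maps a triangle to the signed sum of its edges. For instance
  ∂DFJ = FJ − DJ + DF,
  ∂ELN = LN − EN + EL.
As a 30×20 matrix over Z this has rank 20, with invariant factors (1,1,1,1,1,1,1,1,1,1,1,1,1,1,1,1,1,1,1,2).

Reading off H_k = ker ∂_k / im ∂_{k+1}:

  H_0: rank C_0 − rank ∂_1 = 10 − 9 = 1, and the invariant factors of ∂_1 are all 1, so H_0 ≅ Z.
  H_1: rank ker ∂_1 − rank ∂_2 = (30 − 9) − 20 = 1, and ∂_2 has invariant factor 2 > 1, so H_1 ≅ Z ⊕ Z/2.
  H_2: rank ker ∂_2 − rank ∂_3 = (20 − 20) − 0 = 0, and there is no ∂_3, so H_2 ≅ 0.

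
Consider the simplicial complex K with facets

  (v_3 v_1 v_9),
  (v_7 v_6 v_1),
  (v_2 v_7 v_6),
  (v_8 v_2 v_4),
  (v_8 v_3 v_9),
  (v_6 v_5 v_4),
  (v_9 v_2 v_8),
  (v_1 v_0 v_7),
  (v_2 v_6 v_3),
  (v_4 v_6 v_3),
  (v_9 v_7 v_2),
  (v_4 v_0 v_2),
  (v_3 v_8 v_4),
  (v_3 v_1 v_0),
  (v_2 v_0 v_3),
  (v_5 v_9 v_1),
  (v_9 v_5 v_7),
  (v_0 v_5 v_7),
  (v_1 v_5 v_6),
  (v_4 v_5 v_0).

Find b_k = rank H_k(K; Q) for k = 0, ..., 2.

K has 10 vertices, 30 edges, 20 triangles.
rank ∂_0 = 0, rank ∂_1 = 9 ⇒ b_0 = 10 − 0 − 9 = 1; all invariant factors of ∂_1 are 1 so no torsion. So H_0 = Z.
rank ∂_1 = 9, rank ∂_2 = 20 ⇒ b_1 = 30 − 9 − 20 = 1; ∂_2 has invariant factor(s) [2] giving torsion. So H_1 = Z ⊕ Z/2.
rank ∂_2 = 20, rank ∂_3 = 0 ⇒ b_2 = 20 − 20 − 0 = 0. So H_2 = 0.

b_0 = 1, b_1 = 1, b_2 = 0.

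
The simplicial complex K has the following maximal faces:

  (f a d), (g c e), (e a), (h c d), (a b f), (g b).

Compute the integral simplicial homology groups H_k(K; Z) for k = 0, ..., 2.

We work with the vertex ordering a < b < c < d < e < f < g < h. The simplices of K, each written with vertices in increasing order, are:

  0-simplices (8): a, b, c, d, e, f, g, h
  1-simplices (13): ab, ad, ae, af, bf, bg, cd, ce, cg, ch, df, dh, eg
  2-simplices (4): abf, adf, cdh, ceg

so the chain groups are C_0 ≅ Z^8, C_1 ≅ Z^13, C_2 ≅ Z^4.

The boundary map ∂_1: C_1 → C_0 is given by ∂[p,q] = [q] − [p]. For instance
  ∂ch = h − c.
The 8×13 boundary matrix has rank 7 and Smith normal form diag(1,1,1,1,1,1,1).

Boundary ∂_2: C_2 → C_1 acts by ∂[p,q,r] = [q,r] − [p,r] + [p,q]. For instance
  ∂adf = df − af + ad,
  ∂cdh = dh − ch + cd.
The resulting 13×4 matrix has rank 4, and its Smith normal form has invariant factors (1,1,1,1).

Now H_k = ker ∂_k / im ∂_{k+1}, so:

  H_0: rank C_0 − rank ∂_1 = 8 − 7 = 1, and the invariant factors of ∂_1 are all 1, so H_0 ≅ Z.
  H_1: rank ker ∂_1 − rank ∂_2 = (13 − 7) − 4 = 2, and the invariant factors of ∂_2 are all 1, so H_1 ≅ Z^2.
  H_2: rank ker ∂_2 − rank ∂_3 = (4 − 4) − 0 = 0, and there is no ∂_3, so H_2 ≅ 0.

H_0 = Z,  H_1 = Z^2,  H_2 = 0.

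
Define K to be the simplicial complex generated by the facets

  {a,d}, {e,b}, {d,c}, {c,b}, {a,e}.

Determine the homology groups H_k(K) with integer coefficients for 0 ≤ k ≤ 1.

Fix the vertex order a < b < c < d < e and write every simplex with vertices in increasing order. Then dim K = 1 and the simplices of K are:

  0-simplices (5): a, b, c, d, e
  1-simplices (5): ad, ae, bc, be, cd

Hence C_0 ≅ Z^5, C_1 ≅ Z^5.

Boundary ∂_1: C_1 → C_0 sends each edge [p,q] (with p < q) to q − p.
This gives a 5×5 integer matrix of rank 4; reducing to Smith normal form yields diagonal entries (1,1,1,1).

From H_k ≅ ker(∂_k) / im(∂_{k+1}) we obtain:

  H_0: rank C_0 − rank ∂_1 = 5 − 4 = 1, and the invariant factors of ∂_1 are all 1, so H_0 ≅ Z.
  H_1: rank ker ∂_1 − rank ∂_2 = (5 − 4) − 0 = 1, and there is no ∂_2, so H_1 ≅ Z.

As a check, the Euler characteristic is 5 − 5 = 0, which agrees with 1 − 1 = 0.

H_0 ≅ Z,  H_1 ≅ Z.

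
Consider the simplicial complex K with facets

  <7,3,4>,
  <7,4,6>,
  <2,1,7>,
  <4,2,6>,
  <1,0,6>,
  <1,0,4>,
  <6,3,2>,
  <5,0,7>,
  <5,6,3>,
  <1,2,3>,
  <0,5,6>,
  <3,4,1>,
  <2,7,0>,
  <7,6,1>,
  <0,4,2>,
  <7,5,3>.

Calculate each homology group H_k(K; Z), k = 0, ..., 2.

H_0 = Z,  H_1 = Z^2,  H_2 = Z.

Take the total order 0 < 1 < 2 < 3 < 4 < 5 < 6 < 7 on the vertex set. Then K (dimension 2) consists of the simplices:

  0-simplices (8): [0], [1], [2], [3], [4], [5], [6], [7]
  1-simplices (24): (24 of them)
  2-simplices (16): [0,1,4], [0,1,6], [0,2,4], [0,2,7], [0,5,6], [0,5,7], [1,2,3], [1,2,7], [1,3,4], [1,6,7], [2,3,6], [2,4,6], [3,4,7], [3,5,6], [3,5,7], [4,6,7]

Hence C_0 ≅ Z^8, C_1 ≅ Z^24, C_2 ≅ Z^16.

Boundary ∂_1: C_1 → C_0 maps an edge to its endpoints' difference, ∂[p,q] = q − p. For instance
  ∂[3,7] = [7] − [3].
This gives a 8×24 integer matrix of rank 7; reducing to Smith normal form yields diagonal entries (1,1,1,1,1,1,1).

Boundary ∂_2: C_2 → C_1 acts by ∂[p,q,r] = [q,r] − [p,r] + [p,q]. For instance
  ∂[1,2,3] = [2,3] − [1,3] + [1,2],
  ∂[0,2,7] = [2,7] − [0,7] + [0,2].
The 24×16 boundary matrix has rank 15 and Smith normal form diag(1,1,1,1,1,1,1,1,1,1,1,1,1,1,1).

Computing H_k = (kernel of ∂_k) / (image of ∂_{k+1}):

  H_0: rank C_0 − rank ∂_1 = 8 − 7 = 1, and the invariant factors of ∂_1 are all 1, so H_0 = Z.
  H_1: rank ker ∂_1 − rank ∂_2 = (24 − 7) − 15 = 2, and the invariant factors of ∂_2 are all 1, so H_1 = Z^2.
  H_2: rank ker ∂_2 − rank ∂_3 = (16 − 15) − 0 = 1, and there is no ∂_3, so H_2 = Z.

As a check, the Euler characteristic is 8 − 24 + 16 = 0, which agrees with 1 − 2 + 1 = 0.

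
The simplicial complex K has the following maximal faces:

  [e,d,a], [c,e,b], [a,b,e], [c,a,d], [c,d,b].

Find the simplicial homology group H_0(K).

Order the vertices as a < b < c < d < e. Listing each simplex with vertices in this order, K has dimension 2 with simplices:

  0-simplices (5): a, b, c, d, e
  1-simplices (10): ab, ac, ad, ae, bc, bd, be, cd, ce, de
  2-simplices (5): abe, acd, ade, bcd, bce

so the chain groups are C_0 ≅ Z^5, C_1 ≅ Z^10, C_2 ≅ Z^5.

Boundary ∂_1: C_1 → C_0 is given by ∂[p,q] = [q] − [p].
As a 5×10 matrix over Z this has rank 4, with invariant factors (1,1,1,1).

The boundary map ∂_2: C_2 → C_1 acts by ∂[p,q,r] = [q,r] − [p,r] + [p,q]. For instance
  ∂ade = de − ae + ad,
  ∂bce = ce − be + bc.
The 10×5 boundary matrix has rank 5 and Smith normal form diag(1,1,1,1,1).

Now H_k = ker ∂_k / im ∂_{k+1}, so:

  H_0: rank C_0 − rank ∂_1 = 5 − 4 = 1, and the invariant factors of ∂_1 are all 1, so H_0 = Z.

(K is a triangulation of the Möbius band.)

H_0 ≅ Z.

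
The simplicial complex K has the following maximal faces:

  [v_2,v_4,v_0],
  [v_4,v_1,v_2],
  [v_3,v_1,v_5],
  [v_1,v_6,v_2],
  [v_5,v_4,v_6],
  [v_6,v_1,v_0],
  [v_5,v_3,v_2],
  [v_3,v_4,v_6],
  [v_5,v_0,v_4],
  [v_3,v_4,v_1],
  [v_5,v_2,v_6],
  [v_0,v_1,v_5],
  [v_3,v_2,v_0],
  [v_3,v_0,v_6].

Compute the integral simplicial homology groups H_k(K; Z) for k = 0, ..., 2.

Order the vertices as v_0 < v_1 < v_2 < v_3 < v_4 < v_5 < v_6. Listing each simplex with vertices in this order, K has dimension 2 with simplices:

  0-simplices (7): [v_0], [v_1], [v_2], [v_3], [v_4], [v_5], [v_6]
  1-simplices (21): (21 of them)
  2-simplices (14): (14 of them)

Hence C_0 ≅ Z^7, C_1 ≅ Z^21, C_2 ≅ Z^14.

The boundary map ∂_1: C_1 → C_0 sends each edge [p,q] (with p < q) to q − p.
As a 7×21 matrix over Z this has rank 6, with invariant factors (1,1,1,1,1,1).

∂_2: C_2 → C_1 maps a triangle to the signed sum of its edges. For instance
  ∂[v_0,v_4,v_5] = [v_4,v_5] − [v_0,v_5] + [v_0,v_4],
  ∂[v_1,v_3,v_4] = [v_3,v_4] − [v_1,v_4] + [v_1,v_3].
As a 21×14 matrix over Z this has rank 13, with invariant factors (1,1,1,1,1,1,1,1,1,1,1,1,1).

Reading off H_k = ker ∂_k / im ∂_{k+1}:

  H_0: rank C_0 − rank ∂_1 = 7 − 6 = 1, and the invariant factors of ∂_1 are all 1, so H_0 = Z.
  H_1: rank ker ∂_1 − rank ∂_2 = (21 − 6) − 13 = 2, and the invariant factors of ∂_2 are all 1, so H_1 = Z^2.
  H_2: rank ker ∂_2 − rank ∂_3 = (14 − 13) − 0 = 1, and there is no ∂_3, so H_2 = Z.

(K is a triangulation of the torus T^2.)

H_0 = Z,  H_1 = Z^2,  H_2 = Z.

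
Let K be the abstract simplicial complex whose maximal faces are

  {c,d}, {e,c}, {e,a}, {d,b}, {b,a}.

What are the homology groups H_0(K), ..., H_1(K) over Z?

H_0 ≅ Z,  H_1 ≅ Z.

Take the total order a < b < c < d < e on the vertex set. Then K (dimension 1) consists of the simplices:

  0-simplices (5): a, b, c, d, e
  1-simplices (5): ab, ae, bd, cd, ce

giving chain groups C_0 ≅ Z^5, C_1 ≅ Z^5.

∂_1: C_1 → C_0 is given by ∂[p,q] = [q] − [p].
The resulting 5×5 matrix has rank 4, and its Smith normal form has invariant factors (1,1,1,1).

Now H_k = ker ∂_k / im ∂_{k+1}, so:

  H_0: rank C_0 − rank ∂_1 = 5 − 4 = 1, and the invariant factors of ∂_1 are all 1, so H_0 = Z.
  H_1: rank ker ∂_1 − rank ∂_2 = (5 − 4) − 0 = 1, and there is no ∂_2, so H_1 = Z.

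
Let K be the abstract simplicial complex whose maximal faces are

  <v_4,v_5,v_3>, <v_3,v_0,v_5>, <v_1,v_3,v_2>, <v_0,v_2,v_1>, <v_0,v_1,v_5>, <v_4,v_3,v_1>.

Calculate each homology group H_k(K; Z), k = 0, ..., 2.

H_0 = Z,  H_1 = Z,  H_2 = 0.

K has 6 vertices, 12 edges, 6 triangles.
rank ∂_0 = 0, rank ∂_1 = 5 ⇒ b_0 = 6 − 0 − 5 = 1; all invariant factors of ∂_1 are 1 so no torsion. So H_0 = Z.
rank ∂_1 = 5, rank ∂_2 = 6 ⇒ b_1 = 12 − 5 − 6 = 1; all invariant factors of ∂_2 are 1 so no torsion. So H_1 = Z.
rank ∂_2 = 6, rank ∂_3 = 0 ⇒ b_2 = 6 − 6 − 0 = 0. So H_2 = 0.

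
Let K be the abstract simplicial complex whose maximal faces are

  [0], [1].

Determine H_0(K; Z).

Fix the vertex order 0 < 1 and write every simplex with vertices in increasing order. Then dim K = 0 and the simplices of K are:

  0-simplices (2): [0], [1]

giving chain groups C_0 ≅ Z^2.

Reading off H_k = ker ∂_k / im ∂_{k+1}:

  H_0: rank C_0 − rank ∂_1 = 2 − 0 = 2, and there is no ∂_1, so H_0 ≅ Z^2.

H_0 ≅ Z^2.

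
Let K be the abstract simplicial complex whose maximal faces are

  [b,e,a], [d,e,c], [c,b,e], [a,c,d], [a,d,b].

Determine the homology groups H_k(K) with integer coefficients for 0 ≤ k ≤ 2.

Order the vertices as a < b < c < d < e. Listing each simplex with vertices in this order, K has dimension 2 with simplices:

  0-simplices (5): a, b, c, d, e
  1-simplices (10): ab, ac, ad, ae, bc, bd, be, cd, ce, de
  2-simplices (5): abd, abe, acd, bce, cde

giving chain groups C_0 ≅ Z^5, C_1 ≅ Z^10, C_2 ≅ Z^5.

Boundary ∂_1: C_1 → C_0 maps an edge to its endpoints' difference, ∂[p,q] = q − p.
As a 5×10 matrix over Z this has rank 4, with invariant factors (1,1,1,1).

Boundary ∂_2: C_2 → C_1 maps a triangle to the signed sum of its edges. For instance
  ∂abe = be − ae + ab,
  ∂bce = ce − be + bc.
As a 10×5 matrix over Z this has rank 5, with invariant factors (1,1,1,1,1).

Now H_k = ker ∂_k / im ∂_{k+1}, so:

  H_0: rank C_0 − rank ∂_1 = 5 − 4 = 1, and the invariant factors of ∂_1 are all 1, so H_0 = Z.
  H_1: rank ker ∂_1 − rank ∂_2 = (10 − 4) − 5 = 1, and the invariant factors of ∂_2 are all 1, so H_1 = Z.
  H_2: rank ker ∂_2 − rank ∂_3 = (5 − 5) − 0 = 0, and there is no ∂_3, so H_2 = 0.

As a check, the Euler characteristic is 5 − 10 + 5 = 0, which agrees with 1 − 1 + 0 = 0.

H_0 = Z,  H_1 = Z,  H_2 = 0.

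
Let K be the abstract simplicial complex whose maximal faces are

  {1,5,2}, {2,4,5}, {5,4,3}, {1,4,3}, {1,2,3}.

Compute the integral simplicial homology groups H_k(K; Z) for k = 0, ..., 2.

Order the vertices as 1 < 2 < 3 < 4 < 5. Listing each simplex with vertices in this order, K has dimension 2 with simplices:

  0-simplices (5): [1], [2], [3], [4], [5]
  1-simplices (10): [1,2], [1,3], [1,4], [1,5], [2,3], [2,4], [2,5], [3,4], [3,5], [4,5]
  2-simplices (5): [1,2,3], [1,2,5], [1,3,4], [2,4,5], [3,4,5]

so the chain groups are C_0 ≅ Z^5, C_1 ≅ Z^10, C_2 ≅ Z^5.

Boundary ∂_1: C_1 → C_0 is given by ∂[p,q] = [q] − [p].
As a 5×10 matrix over Z this has rank 4, with invariant factors (1,1,1,1).

The boundary map ∂_2: C_2 → C_1 maps a triangle to the signed sum of its edges. For instance
  ∂[1,2,3] = [2,3] − [1,3] + [1,2],
  ∂[3,4,5] = [4,5] − [3,5] + [3,4].
The 10×5 boundary matrix has rank 5 and Smith normal form diag(1,1,1,1,1).

Now H_k = ker ∂_k / im ∂_{k+1}, so:

  H_0: rank C_0 − rank ∂_1 = 5 − 4 = 1, and the invariant factors of ∂_1 are all 1, so H_0 ≅ Z.
  H_1: rank ker ∂_1 − rank ∂_2 = (10 − 4) − 5 = 1, and the invariant factors of ∂_2 are all 1, so H_1 ≅ Z.
  H_2: rank ker ∂_2 − rank ∂_3 = (5 − 5) − 0 = 0, and there is no ∂_3, so H_2 ≅ 0.

(K is a triangulation of the Möbius band.)

H_0 = Z,  H_1 = Z,  H_2 = 0.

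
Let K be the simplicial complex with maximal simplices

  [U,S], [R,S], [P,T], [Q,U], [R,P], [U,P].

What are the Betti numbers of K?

We work with the vertex ordering P < Q < R < S < T < U. The simplices of K, each written with vertices in increasing order, are:

  0-simplices (6): P, Q, R, S, T, U
  1-simplices (6): PR, PT, PU, QU, RS, SU

giving chain groups C_0 ≅ Z^6, C_1 ≅ Z^6.

∂_1: C_1 → C_0 sends each edge [p,q] (with p < q) to q − p. For instance
  ∂PR = R − P.
The resulting 6×6 matrix has rank 5, and its Smith normal form has invariant factors (1,1,1,1,1).

Computing H_k = (kernel of ∂_k) / (image of ∂_{k+1}):

  H_0: rank C_0 − rank ∂_1 = 6 − 5 = 1, and the invariant factors of ∂_1 are all 1, so H_0 = Z.
  H_1: rank ker ∂_1 − rank ∂_2 = (6 − 5) − 0 = 1, and there is no ∂_2, so H_1 = Z.

Hence the Betti numbers are b_0 = 1, b_1 = 1.

b_0 = 1, b_1 = 1.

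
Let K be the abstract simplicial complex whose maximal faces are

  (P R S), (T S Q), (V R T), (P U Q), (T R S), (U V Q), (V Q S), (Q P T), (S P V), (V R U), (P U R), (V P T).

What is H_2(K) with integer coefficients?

Take the total order P < Q < R < S < T < U < V on the vertex set. Then K (dimension 2) consists of the simplices:

  0-simplices (7): P, Q, R, S, T, U, V
  1-simplices (18): PQ, PR, PS, PT, PU, PV, QS, QT, QU, QV, RS, RT, RU, RV, ST, SV, TV, UV
  2-simplices (12): PQT, PQU, PRS, PRU, PSV, PTV, QST, QSV, QUV, RST, RTV, RUV

giving chain groups C_0 ≅ Z^7, C_1 ≅ Z^18, C_2 ≅ Z^12.

∂_1: C_1 → C_0 maps an edge to its endpoints' difference, ∂[p,q] = q − p.
The 7×18 boundary matrix has rank 6 and Smith normal form diag(1,1,1,1,1,1).

The boundary map ∂_2: C_2 → C_1 sends each 2-simplex [p,q,r] to [q,r] − [p,r] + [p,q]. For instance
  ∂PQU = QU − PU + PQ,
  ∂PQT = QT − PT + PQ.
The resulting 18×12 matrix has rank 12, and its Smith normal form has invariant factors (1,1,1,1,1,1,1,1,1,1,1,2).

Now H_k = ker ∂_k / im ∂_{k+1}, so:

  H_2: rank ker ∂_2 − rank ∂_3 = (12 − 12) − 0 = 0, and there is no ∂_3, so H_2 = 0.

(K is a triangulation of the real projective plane RP^2.)

H_2 = 0.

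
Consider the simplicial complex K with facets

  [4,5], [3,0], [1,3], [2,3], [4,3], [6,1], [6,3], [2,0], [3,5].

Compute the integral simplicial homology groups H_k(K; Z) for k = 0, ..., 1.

Take the total order 0 < 1 < 2 < 3 < 4 < 5 < 6 on the vertex set. Then K (dimension 1) consists of the simplices:

  0-simplices (7): [0], [1], [2], [3], [4], [5], [6]
  1-simplices (9): [0,2], [0,3], [1,3], [1,6], [2,3], [3,4], [3,5], [3,6], [4,5]

giving chain groups C_0 ≅ Z^7, C_1 ≅ Z^9.

Boundary ∂_1: C_1 → C_0 maps an edge to its endpoints' difference, ∂[p,q] = q − p. For instance
  ∂[2,3] = [3] − [2].
This gives a 7×9 integer matrix of rank 6; reducing to Smith normal form yields diagonal entries (1,1,1,1,1,1).

Now H_k = ker ∂_k / im ∂_{k+1}, so:

  H_0: rank C_0 − rank ∂_1 = 7 − 6 = 1, and the invariant factors of ∂_1 are all 1, so H_0 ≅ Z.
  H_1: rank ker ∂_1 − rank ∂_2 = (9 − 6) − 0 = 3, and there is no ∂_2, so H_1 ≅ Z^3.

As a check, the Euler characteristic is 7 − 9 = -2, which agrees with 1 − 3 = -2.

H_0 ≅ Z,  H_1 ≅ Z^3.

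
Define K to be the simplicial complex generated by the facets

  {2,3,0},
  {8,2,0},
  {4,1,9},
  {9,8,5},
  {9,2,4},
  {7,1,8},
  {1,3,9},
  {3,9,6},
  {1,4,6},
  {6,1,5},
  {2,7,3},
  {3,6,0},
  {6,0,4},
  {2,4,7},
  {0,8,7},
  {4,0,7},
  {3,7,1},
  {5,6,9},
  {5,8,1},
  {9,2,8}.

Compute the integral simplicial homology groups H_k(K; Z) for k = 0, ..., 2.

H_0 = Z,  H_1 = Z ⊕ Z_2,  H_2 = 0.

We work with the vertex ordering 0 < 1 < 2 < 3 < 4 < 5 < 6 < 7 < 8 < 9. The simplices of K, each written with vertices in increasing order, are:

  0-simplices (10): [0], [1], [2], [3], [4], [5], [6], [7], [8], [9]
  1-simplices (30): (30 of them)
  2-simplices (20): (20 of them)

giving chain groups C_0 ≅ Z^10, C_1 ≅ Z^30, C_2 ≅ Z^20.

Boundary ∂_1: C_1 → C_0 sends each edge [p,q] (with p < q) to q − p.
As a 10×30 matrix over Z this has rank 9, with invariant factors (1,1,1,1,1,1,1,1,1).

Boundary ∂_2: C_2 → C_1 sends each 2-simplex [p,q,r] to [q,r] − [p,r] + [p,q]. For instance
  ∂[0,4,6] = [4,6] − [0,6] + [0,4],
  ∂[0,2,8] = [2,8] − [0,8] + [0,2].
This gives a 30×20 integer matrix of rank 20; reducing to Smith normal form yields diagonal entries (1,1,1,1,1,1,1,1,1,1,1,1,1,1,1,1,1,1,1,2).

Now H_k = ker ∂_k / im ∂_{k+1}, so:

  H_0: rank C_0 − rank ∂_1 = 10 − 9 = 1, and the invariant factors of ∂_1 are all 1, so H_0 = Z.
  H_1: rank ker ∂_1 − rank ∂_2 = (30 − 9) − 20 = 1, and ∂_2 has invariant factor 2 > 1, so H_1 = Z ⊕ Z_2.
  H_2: rank ker ∂_2 − rank ∂_3 = (20 − 20) − 0 = 0, and there is no ∂_3, so H_2 = 0.

As a check, the Euler characteristic is 10 − 30 + 20 = 0, which agrees with 1 − 1 + 0 = 0.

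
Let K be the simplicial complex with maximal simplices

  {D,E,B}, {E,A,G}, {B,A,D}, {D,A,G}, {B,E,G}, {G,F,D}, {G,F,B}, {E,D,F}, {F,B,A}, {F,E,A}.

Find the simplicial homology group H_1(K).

H_1 ≅ Z/2.

Take the total order A < B < D < E < F < G on the vertex set. Then K (dimension 2) consists of the simplices:

  0-simplices (6): A, B, D, E, F, G
  1-simplices (15): AB, AD, AE, AF, AG, BD, BE, BF, BG, DE, DF, DG, EF, EG, FG
  2-simplices (10): ABD, ABF, ADG, AEF, AEG, BDE, BEG, BFG, DEF, DFG

Hence C_0 ≅ Z^6, C_1 ≅ Z^15, C_2 ≅ Z^10.

Boundary ∂_1: C_1 → C_0 maps an edge to its endpoints' difference, ∂[p,q] = q − p. For instance
  ∂DF = F − D.
The resulting 6×15 matrix has rank 5, and its Smith normal form has invariant factors (1,1,1,1,1).

The boundary map ∂_2: C_2 → C_1 maps a triangle to the signed sum of its edges. For instance
  ∂BEG = EG − BG + BE,
  ∂DFG = FG − DG + DF.
The resulting 15×10 matrix has rank 10, and its Smith normal form has invariant factors (1,1,1,1,1,1,1,1,1,2).

Reading off H_k = ker ∂_k / im ∂_{k+1}:

  H_1: rank ker ∂_1 − rank ∂_2 = (15 − 5) − 10 = 0, and ∂_2 has invariant factor 2 > 1, so H_1 = Z/2.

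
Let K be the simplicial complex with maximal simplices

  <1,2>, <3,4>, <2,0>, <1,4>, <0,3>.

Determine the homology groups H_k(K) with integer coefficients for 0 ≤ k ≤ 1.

Order the vertices as 0 < 1 < 2 < 3 < 4. Listing each simplex with vertices in this order, K has dimension 1 with simplices:

  0-simplices (5): [0], [1], [2], [3], [4]
  1-simplices (5): [0,2], [0,3], [1,2], [1,4], [3,4]

Hence C_0 ≅ Z^5, C_1 ≅ Z^5.

Boundary ∂_1: C_1 → C_0 maps an edge to its endpoints' difference, ∂[p,q] = q − p. For instance
  ∂[1,4] = [4] − [1].
As a 5×5 matrix over Z this has rank 4, with invariant factors (1,1,1,1).

From H_k ≅ ker(∂_k) / im(∂_{k+1}) we obtain:

  H_0: rank C_0 − rank ∂_1 = 5 − 4 = 1, and the invariant factors of ∂_1 are all 1, so H_0 = Z.
  H_1: rank ker ∂_1 − rank ∂_2 = (5 − 4) − 0 = 1, and there is no ∂_2, so H_1 = Z.

As a check, the Euler characteristic is 5 − 5 = 0, which agrees with 1 − 1 = 0.

H_0 = Z,  H_1 = Z.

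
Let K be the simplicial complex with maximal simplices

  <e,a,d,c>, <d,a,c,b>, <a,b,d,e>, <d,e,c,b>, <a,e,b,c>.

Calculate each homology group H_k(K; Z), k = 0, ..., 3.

K has 5 vertices, 10 edges, 10 triangles, 5 3-simplices.
rank ∂_0 = 0, rank ∂_1 = 4 ⇒ b_0 = 5 − 0 − 4 = 1; all invariant factors of ∂_1 are 1 so no torsion. So H_0 ≅ Z.
rank ∂_1 = 4, rank ∂_2 = 6 ⇒ b_1 = 10 − 4 − 6 = 0; all invariant factors of ∂_2 are 1 so no torsion. So H_1 ≅ 0.
rank ∂_2 = 6, rank ∂_3 = 4 ⇒ b_2 = 10 − 6 − 4 = 0; all invariant factors of ∂_3 are 1 so no torsion. So H_2 ≅ 0.
rank ∂_3 = 4, rank ∂_4 = 0 ⇒ b_3 = 5 − 4 − 0 = 1. So H_3 ≅ Z.

H_0 = Z,  H_1 = 0,  H_2 = 0,  H_3 = Z.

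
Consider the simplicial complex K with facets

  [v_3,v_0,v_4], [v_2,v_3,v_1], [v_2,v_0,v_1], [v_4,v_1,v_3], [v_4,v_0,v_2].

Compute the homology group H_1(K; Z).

H_1 ≅ Z.

K has 5 vertices, 10 edges, 5 triangles.
rank ∂_1 = 4, rank ∂_2 = 5 ⇒ b_1 = 10 − 4 − 5 = 1; all invariant factors of ∂_2 are 1 so no torsion. So H_1 = Z.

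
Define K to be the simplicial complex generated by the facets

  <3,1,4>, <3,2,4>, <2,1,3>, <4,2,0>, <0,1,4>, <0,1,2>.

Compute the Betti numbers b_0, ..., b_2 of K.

b_0 = 1, b_1 = 0, b_2 = 1.

K has 5 vertices, 9 edges, 6 triangles.
rank ∂_0 = 0, rank ∂_1 = 4 ⇒ b_0 = 5 − 0 − 4 = 1; all invariant factors of ∂_1 are 1 so no torsion. So H_0 ≅ Z.
rank ∂_1 = 4, rank ∂_2 = 5 ⇒ b_1 = 9 − 4 − 5 = 0; all invariant factors of ∂_2 are 1 so no torsion. So H_1 ≅ 0.
rank ∂_2 = 5, rank ∂_3 = 0 ⇒ b_2 = 6 − 5 − 0 = 1. So H_2 ≅ Z.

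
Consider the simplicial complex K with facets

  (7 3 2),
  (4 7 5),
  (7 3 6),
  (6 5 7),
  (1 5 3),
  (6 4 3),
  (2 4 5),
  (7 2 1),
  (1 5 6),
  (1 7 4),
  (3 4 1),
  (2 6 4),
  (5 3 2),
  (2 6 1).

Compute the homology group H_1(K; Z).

Order the vertices as 1 < 2 < 3 < 4 < 5 < 6 < 7. Listing each simplex with vertices in this order, K has dimension 2 with simplices:

  0-simplices (7): [1], [2], [3], [4], [5], [6], [7]
  1-simplices (21): [1,2], [1,3], [1,4], [1,5], [1,6], [1,7], [2,3], [2,4], [2,5], [2,6], [2,7], [3,4], [3,5], [3,6], [3,7], [4,5], [4,6], [4,7], [5,6], [5,7], [6,7]
  2-simplices (14): [1,2,6], [1,2,7], [1,3,4], [1,3,5], [1,4,7], [1,5,6], [2,3,5], [2,3,7], [2,4,5], [2,4,6], [3,4,6], [3,6,7], [4,5,7], [5,6,7]

giving chain groups C_0 ≅ Z^7, C_1 ≅ Z^21, C_2 ≅ Z^14.

The boundary map ∂_1: C_1 → C_0 sends each edge [p,q] (with p < q) to q − p. For instance
  ∂[6,7] = [7] − [6].
The 7×21 boundary matrix has rank 6 and Smith normal form diag(1,1,1,1,1,1).

∂_2: C_2 → C_1 sends each 2-simplex [p,q,r] to [q,r] − [p,r] + [p,q]. For instance
  ∂[2,4,6] = [4,6] − [2,6] + [2,4],
  ∂[2,3,7] = [3,7] − [2,7] + [2,3].
The 21×14 boundary matrix has rank 13 and Smith normal form diag(1,1,1,1,1,1,1,1,1,1,1,1,1).

Computing H_k = (kernel of ∂_k) / (image of ∂_{k+1}):

  H_1: rank ker ∂_1 − rank ∂_2 = (21 − 6) − 13 = 2, and the invariant factors of ∂_2 are all 1, so H_1 = Z^2.

H_1 = Z^2.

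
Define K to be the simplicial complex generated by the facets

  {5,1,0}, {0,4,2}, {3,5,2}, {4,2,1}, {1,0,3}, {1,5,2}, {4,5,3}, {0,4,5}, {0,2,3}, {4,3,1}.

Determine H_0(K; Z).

Order the vertices as 0 < 1 < 2 < 3 < 4 < 5. Listing each simplex with vertices in this order, K has dimension 2 with simplices:

  0-simplices (6): [0], [1], [2], [3], [4], [5]
  1-simplices (15): [0,1], [0,2], [0,3], [0,4], [0,5], [1,2], [1,3], [1,4], [1,5], [2,3], [2,4], [2,5], [3,4], [3,5], [4,5]
  2-simplices (10): [0,1,3], [0,1,5], [0,2,3], [0,2,4], [0,4,5], [1,2,4], [1,2,5], [1,3,4], [2,3,5], [3,4,5]

giving chain groups C_0 ≅ Z^6, C_1 ≅ Z^15, C_2 ≅ Z^10.

∂_1: C_1 → C_0 is given by ∂[p,q] = [q] − [p].
The resulting 6×15 matrix has rank 5, and its Smith normal form has invariant factors (1,1,1,1,1).

∂_2: C_2 → C_1 maps a triangle to the signed sum of its edges. For instance
  ∂[0,1,3] = [1,3] − [0,3] + [0,1],
  ∂[2,3,5] = [3,5] − [2,5] + [2,3].
The resulting 15×10 matrix has rank 10, and its Smith normal form has invariant factors (1,1,1,1,1,1,1,1,1,2).

From H_k ≅ ker(∂_k) / im(∂_{k+1}) we obtain:

  H_0: rank C_0 − rank ∂_1 = 6 − 5 = 1, and the invariant factors of ∂_1 are all 1, so H_0 ≅ Z.

H_0 ≅ Z.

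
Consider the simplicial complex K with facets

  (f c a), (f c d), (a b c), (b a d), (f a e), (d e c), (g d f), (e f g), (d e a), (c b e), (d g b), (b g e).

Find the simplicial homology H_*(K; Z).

H_0 = Z,  H_1 = Z_2,  H_2 = 0.

Take the total order a < b < c < d < e < f < g on the vertex set. Then K (dimension 2) consists of the simplices:

  0-simplices (7): a, b, c, d, e, f, g
  1-simplices (18): ab, ac, ad, ae, af, bc, bd, be, bg, cd, ce, cf, de, df, dg, ef, eg, fg
  2-simplices (12): abc, abd, acf, ade, aef, bce, bdg, beg, cde, cdf, dfg, efg

giving chain groups C_0 ≅ Z^7, C_1 ≅ Z^18, C_2 ≅ Z^12.

Boundary ∂_1: C_1 → C_0 is given by ∂[p,q] = [q] − [p].
This gives a 7×18 integer matrix of rank 6; reducing to Smith normal form yields diagonal entries (1,1,1,1,1,1).

Boundary ∂_2: C_2 → C_1 acts by ∂[p,q,r] = [q,r] − [p,r] + [p,q]. For instance
  ∂abd = bd − ad + ab,
  ∂ade = de − ae + ad.
The 18×12 boundary matrix has rank 12 and Smith normal form diag(1,1,1,1,1,1,1,1,1,1,1,2).

Now H_k = ker ∂_k / im ∂_{k+1}, so:

  H_0: rank C_0 − rank ∂_1 = 7 − 6 = 1, and the invariant factors of ∂_1 are all 1, so H_0 ≅ Z.
  H_1: rank ker ∂_1 − rank ∂_2 = (18 − 6) − 12 = 0, and ∂_2 has invariant factor 2 > 1, so H_1 ≅ Z_2.
  H_2: rank ker ∂_2 − rank ∂_3 = (12 − 12) − 0 = 0, and there is no ∂_3, so H_2 ≅ 0.

(K is a triangulation of the real projective plane RP^2.)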